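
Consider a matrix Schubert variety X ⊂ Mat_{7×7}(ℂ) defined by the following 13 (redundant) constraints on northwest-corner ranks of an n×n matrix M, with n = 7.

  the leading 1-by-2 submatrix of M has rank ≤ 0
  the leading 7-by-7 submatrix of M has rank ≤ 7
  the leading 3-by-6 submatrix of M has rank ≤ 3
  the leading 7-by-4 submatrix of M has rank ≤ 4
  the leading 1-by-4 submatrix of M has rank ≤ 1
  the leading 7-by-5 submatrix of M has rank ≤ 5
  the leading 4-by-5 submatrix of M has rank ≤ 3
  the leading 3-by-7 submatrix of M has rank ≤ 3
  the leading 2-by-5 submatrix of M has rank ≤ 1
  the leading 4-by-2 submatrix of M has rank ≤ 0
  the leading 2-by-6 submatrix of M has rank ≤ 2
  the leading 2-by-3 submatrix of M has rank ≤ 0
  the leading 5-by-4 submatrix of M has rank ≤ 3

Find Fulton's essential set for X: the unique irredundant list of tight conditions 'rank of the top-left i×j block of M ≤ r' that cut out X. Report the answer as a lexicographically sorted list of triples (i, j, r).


Reconstructing r_w from the 13 given conditions:

  R[1]: 0  0  0  1  1  1  1
  R[2]: 0  0  0  1  1  2  2
  R[3]: 0  0  1  2  2  3  3
  R[4]: 0  0  1  2  3  4  4
  R[5]: 1  1  2  3  4  5  5
  R[6]: 1  2  3  4  5  6  6
  R[7]: 1  2  3  4  5  6  7

second differences of R give the permutation w = (4, 6, 3, 5, 1, 2, 7).

Fulton essential set (3 of the 11 Rothe cells):

[(2, 3, 0), (2, 5, 1), (4, 2, 0)]


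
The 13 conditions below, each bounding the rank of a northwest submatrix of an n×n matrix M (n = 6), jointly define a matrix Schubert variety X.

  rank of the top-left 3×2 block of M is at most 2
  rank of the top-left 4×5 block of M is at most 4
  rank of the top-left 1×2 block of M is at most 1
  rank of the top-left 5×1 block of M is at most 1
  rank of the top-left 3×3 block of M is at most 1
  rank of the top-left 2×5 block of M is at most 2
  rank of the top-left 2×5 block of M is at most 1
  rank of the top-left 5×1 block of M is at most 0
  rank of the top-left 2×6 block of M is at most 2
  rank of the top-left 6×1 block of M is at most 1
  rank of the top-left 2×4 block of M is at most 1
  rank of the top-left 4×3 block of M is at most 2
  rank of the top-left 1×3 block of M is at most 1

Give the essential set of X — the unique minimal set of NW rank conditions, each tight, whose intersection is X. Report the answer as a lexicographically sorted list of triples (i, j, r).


Reconstructing r_w from the 13 given conditions:

  row 1: 0, 1, 1, 1, 1, 1
  row 2: 0, 1, 1, 1, 1, 2
  row 3: 0, 1, 1, 2, 2, 3
  row 4: 0, 1, 2, 3, 3, 4
  row 5: 0, 1, 2, 3, 4, 5
  row 6: 1, 2, 3, 4, 5, 6

reading off 1-entries of Δ²R: w = (2, 6, 4, 3, 5, 1).

ℓ(w)=9; the 3 essential cells (i,j,r):

[(2, 5, 1), (3, 3, 1), (5, 1, 0)]


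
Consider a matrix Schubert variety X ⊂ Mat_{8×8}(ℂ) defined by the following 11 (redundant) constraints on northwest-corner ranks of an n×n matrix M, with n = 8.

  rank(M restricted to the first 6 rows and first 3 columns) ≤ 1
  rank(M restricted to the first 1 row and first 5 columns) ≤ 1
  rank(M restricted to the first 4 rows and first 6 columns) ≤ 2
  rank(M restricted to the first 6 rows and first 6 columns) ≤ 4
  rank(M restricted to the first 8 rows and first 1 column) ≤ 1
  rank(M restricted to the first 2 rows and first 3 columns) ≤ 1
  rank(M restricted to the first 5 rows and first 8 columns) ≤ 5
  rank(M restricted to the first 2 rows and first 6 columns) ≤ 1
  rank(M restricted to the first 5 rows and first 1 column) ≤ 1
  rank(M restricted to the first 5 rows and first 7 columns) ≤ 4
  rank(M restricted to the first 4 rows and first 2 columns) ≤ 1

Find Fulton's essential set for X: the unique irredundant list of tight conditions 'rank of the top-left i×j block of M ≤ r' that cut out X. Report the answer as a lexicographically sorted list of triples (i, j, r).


Recovering R(i,j) via the rank-extension bound from the 11 conditions:

  R[1]: 1  1  1  1  1  1  1  1
  R[2]: 1  1  1  1  1  1  2  2
  R[3]: 1  1  1  2  2  2  3  3
  R[4]: 1  1  1  2  2  2  3  4
  R[5]: 1  1  1  2  3  3  4  5
  R[6]: 1  1  1  2  3  4  5  6
  R[7]: 1  2  2  3  4  5  6  7
  R[8]: 1  2  3  4  5  6  7  8

hence w(1..8) = (1, 7, 4, 8, 5, 6, 2, 3).

D(w) has 15 cells with 3 SE-corners; essential set:

[(2, 6, 1), (4, 6, 2), (6, 3, 1)]


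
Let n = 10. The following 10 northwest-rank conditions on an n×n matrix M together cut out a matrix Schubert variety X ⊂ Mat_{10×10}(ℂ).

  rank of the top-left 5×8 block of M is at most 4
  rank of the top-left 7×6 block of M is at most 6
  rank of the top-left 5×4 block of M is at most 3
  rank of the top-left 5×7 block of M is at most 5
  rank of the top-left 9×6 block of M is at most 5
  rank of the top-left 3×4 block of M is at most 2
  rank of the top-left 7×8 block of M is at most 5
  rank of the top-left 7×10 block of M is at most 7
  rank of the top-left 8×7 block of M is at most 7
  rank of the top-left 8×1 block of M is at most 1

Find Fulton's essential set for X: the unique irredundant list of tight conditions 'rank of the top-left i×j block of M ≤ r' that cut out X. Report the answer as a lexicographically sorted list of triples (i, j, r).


Computing R[i][j] = min implied NW-rank bound (n=10, 10 conditions):

  i=1: 1 1 1 1 1 1 1 1 1 1
  i=2: 1 2 2 2 2 2 2 2 2 2
  i=3: 1 2 2 2 3 3 3 3 3 3
  i=4: 1 2 3 3 4 4 4 4 4 4
  i=5: 1 2 3 3 4 4 4 4 5 5
  i=6: 1 2 3 4 5 5 5 5 6 6
  i=7: 1 2 3 4 5 5 5 5 6 7
  i=8: 1 2 3 4 5 5 6 6 7 8
  i=9: 1 2 3 4 5 5 6 7 8 9
  i=10: 1 2 3 4 5 6 7 8 9 10

so w = (1, 2, 5, 3, 9, 4, 10, 7, 8, 6).

D(w) has 11 cells with 5 SE-corners; essential set:

[(3, 4, 2), (5, 4, 3), (5, 8, 4), (7, 8, 5), (9, 6, 5)]


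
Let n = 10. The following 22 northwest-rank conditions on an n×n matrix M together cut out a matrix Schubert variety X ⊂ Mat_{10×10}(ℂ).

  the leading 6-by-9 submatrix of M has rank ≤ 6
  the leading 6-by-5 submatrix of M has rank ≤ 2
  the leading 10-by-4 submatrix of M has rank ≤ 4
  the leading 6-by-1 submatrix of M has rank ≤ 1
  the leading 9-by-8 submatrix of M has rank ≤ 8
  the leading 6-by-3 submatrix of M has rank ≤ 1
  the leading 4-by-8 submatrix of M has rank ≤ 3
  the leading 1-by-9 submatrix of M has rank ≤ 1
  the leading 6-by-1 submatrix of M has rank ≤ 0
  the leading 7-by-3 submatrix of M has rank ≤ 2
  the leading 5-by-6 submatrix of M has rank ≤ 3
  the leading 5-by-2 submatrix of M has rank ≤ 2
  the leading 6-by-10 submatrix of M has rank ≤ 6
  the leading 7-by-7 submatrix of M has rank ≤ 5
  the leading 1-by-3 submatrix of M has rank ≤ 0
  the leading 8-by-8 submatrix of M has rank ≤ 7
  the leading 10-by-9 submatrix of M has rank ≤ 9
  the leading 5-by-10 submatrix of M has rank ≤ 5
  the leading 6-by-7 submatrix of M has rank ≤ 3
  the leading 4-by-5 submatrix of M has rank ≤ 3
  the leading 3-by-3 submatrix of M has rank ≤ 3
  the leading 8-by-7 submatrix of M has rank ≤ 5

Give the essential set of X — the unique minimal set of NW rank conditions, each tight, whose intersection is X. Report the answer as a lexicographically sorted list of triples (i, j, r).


Recovering R(i,j) via the rank-extension bound from the 22 conditions:

  0 | 0 | 0 | 1 | 1 | 1 | 1 | 1 | 1 | 1
  0 | 1 | 1 | 2 | 2 | 2 | 2 | 2 | 2 | 2
  0 | 1 | 1 | 2 | 2 | 3 | 3 | 3 | 3 | 3
  0 | 1 | 1 | 2 | 2 | 3 | 3 | 3 | 4 | 4
  0 | 1 | 1 | 2 | 2 | 3 | 3 | 4 | 5 | 5
  0 | 1 | 1 | 2 | 2 | 3 | 3 | 4 | 5 | 6
  1 | 2 | 2 | 3 | 3 | 4 | 4 | 5 | 6 | 7
  1 | 2 | 3 | 4 | 4 | 5 | 5 | 6 | 7 | 8
  1 | 2 | 3 | 4 | 5 | 6 | 6 | 7 | 8 | 9
  1 | 2 | 3 | 4 | 5 | 6 | 7 | 8 | 9 | 10

giving w = (4, 2, 6, 9, 8, 10, 1, 3, 5, 7) via Δ²R.

|D(w)|=20, |Ess(w)|=6:

[(1, 3, 0), (4, 8, 3), (6, 1, 0), (6, 3, 1), (6, 5, 2), (6, 7, 3)]


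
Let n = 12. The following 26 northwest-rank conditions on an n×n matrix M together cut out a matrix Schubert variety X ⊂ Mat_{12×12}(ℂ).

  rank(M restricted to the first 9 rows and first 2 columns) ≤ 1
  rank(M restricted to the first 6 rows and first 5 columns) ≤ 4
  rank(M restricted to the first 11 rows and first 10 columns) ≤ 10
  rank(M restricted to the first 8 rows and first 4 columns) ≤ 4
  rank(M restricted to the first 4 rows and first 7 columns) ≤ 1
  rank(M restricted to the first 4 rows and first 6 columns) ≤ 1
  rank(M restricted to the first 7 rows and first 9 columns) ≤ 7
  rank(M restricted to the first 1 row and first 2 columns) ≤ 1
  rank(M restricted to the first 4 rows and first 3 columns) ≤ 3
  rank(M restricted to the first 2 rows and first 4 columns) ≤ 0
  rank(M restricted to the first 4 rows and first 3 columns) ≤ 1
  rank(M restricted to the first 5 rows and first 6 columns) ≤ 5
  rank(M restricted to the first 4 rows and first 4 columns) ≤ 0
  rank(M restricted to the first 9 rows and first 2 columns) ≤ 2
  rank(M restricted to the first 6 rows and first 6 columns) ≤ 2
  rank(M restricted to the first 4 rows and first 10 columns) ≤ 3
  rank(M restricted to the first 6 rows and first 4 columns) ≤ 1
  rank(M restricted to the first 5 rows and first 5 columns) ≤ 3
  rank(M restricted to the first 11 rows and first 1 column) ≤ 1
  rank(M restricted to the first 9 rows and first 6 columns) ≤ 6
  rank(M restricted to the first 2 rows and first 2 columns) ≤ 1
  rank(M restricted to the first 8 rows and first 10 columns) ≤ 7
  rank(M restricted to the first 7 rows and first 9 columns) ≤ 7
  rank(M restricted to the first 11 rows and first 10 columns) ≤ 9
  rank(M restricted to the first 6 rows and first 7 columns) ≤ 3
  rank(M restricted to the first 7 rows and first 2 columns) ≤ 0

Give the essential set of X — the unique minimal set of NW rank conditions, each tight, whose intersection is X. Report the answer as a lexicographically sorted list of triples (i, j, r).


Propagating the 26 rank bounds to every northwest block:

  row 1: 0, 0, 0, 0, 1, 1, 1, 1, 1, 1, 1, 1
  row 2: 0, 0, 0, 0, 1, 1, 1, 2, 2, 2, 2, 2
  row 3: 0, 0, 0, 0, 1, 1, 1, 2, 3, 3, 3, 3
  row 4: 0, 0, 0, 0, 1, 1, 1, 2, 3, 3, 4, 4
  row 5: 0, 0, 1, 1, 2, 2, 2, 3, 4, 4, 5, 5
  row 6: 0, 0, 1, 1, 2, 2, 3, 4, 5, 5, 6, 6
  row 7: 0, 0, 1, 2, 3, 3, 4, 5, 6, 6, 7, 7
  row 8: 1, 1, 2, 3, 4, 4, 5, 6, 7, 7, 8, 8
  row 9: 1, 1, 2, 3, 4, 5, 6, 7, 8, 8, 9, 9
  row 10: 1, 2, 3, 4, 5, 6, 7, 8, 9, 9, 10, 10
  row 11: 1, 2, 3, 4, 5, 6, 7, 8, 9, 9, 10, 11
  row 12: 1, 2, 3, 4, 5, 6, 7, 8, 9, 10, 11, 12

hence w(1..12) = (5, 8, 9, 11, 3, 7, 4, 1, 6, 2, 12, 10).

Fulton essential set (8 of the 33 Rothe cells):

[(4, 4, 0), (4, 7, 1), (4, 10, 3), (6, 4, 1), (6, 6, 2), (7, 2, 0), (9, 2, 1), (11, 10, 9)]


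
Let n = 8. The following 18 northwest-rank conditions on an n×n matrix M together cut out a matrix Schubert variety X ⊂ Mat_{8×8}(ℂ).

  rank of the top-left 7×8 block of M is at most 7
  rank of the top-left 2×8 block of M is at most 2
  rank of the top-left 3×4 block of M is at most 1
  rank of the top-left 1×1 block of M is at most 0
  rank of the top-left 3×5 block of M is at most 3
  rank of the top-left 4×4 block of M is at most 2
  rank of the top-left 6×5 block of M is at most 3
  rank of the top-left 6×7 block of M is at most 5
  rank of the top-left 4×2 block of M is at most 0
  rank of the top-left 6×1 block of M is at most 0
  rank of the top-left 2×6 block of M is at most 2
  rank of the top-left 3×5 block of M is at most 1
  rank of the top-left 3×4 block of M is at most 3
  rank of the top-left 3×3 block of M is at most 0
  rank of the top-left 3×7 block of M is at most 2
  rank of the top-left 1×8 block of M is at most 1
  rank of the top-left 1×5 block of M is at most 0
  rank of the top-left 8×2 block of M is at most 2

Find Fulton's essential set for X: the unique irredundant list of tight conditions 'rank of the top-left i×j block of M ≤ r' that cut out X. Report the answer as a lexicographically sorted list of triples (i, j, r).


The tightest implied rank at each (i,j), from the 18 conditions:

  i=1: 0 0 0 0 0 1 1 1
  i=2: 0 0 0 1 1 2 2 2
  i=3: 0 0 0 1 1 2 2 3
  i=4: 0 0 1 2 2 3 3 4
  i=5: 0 1 2 3 3 4 4 5
  i=6: 0 1 2 3 3 4 5 6
  i=7: 1 2 3 4 4 5 6 7
  i=8: 1 2 3 4 5 6 7 8

so w = (6, 4, 8, 3, 2, 7, 1, 5).

Rothe diagram D(w) (18 cells), 7 SE-corners (essential conditions):

[(1, 5, 0), (3, 3, 0), (3, 5, 1), (3, 7, 2), (4, 2, 0), (6, 1, 0), (6, 5, 3)]


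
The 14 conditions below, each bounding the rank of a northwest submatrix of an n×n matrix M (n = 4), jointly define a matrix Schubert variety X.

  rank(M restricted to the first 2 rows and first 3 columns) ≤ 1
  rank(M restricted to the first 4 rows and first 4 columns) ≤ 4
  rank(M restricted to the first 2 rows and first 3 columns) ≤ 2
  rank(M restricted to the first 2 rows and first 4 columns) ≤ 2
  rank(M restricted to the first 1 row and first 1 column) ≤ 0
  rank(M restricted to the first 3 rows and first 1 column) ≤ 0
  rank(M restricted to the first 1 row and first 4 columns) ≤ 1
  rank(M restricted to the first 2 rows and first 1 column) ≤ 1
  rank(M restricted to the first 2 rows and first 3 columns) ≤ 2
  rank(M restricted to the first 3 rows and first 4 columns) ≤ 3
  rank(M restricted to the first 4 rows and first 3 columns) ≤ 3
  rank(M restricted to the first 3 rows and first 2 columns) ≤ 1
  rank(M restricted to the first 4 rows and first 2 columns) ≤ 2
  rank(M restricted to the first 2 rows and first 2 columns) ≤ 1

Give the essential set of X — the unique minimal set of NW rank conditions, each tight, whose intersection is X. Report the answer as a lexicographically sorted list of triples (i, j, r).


Propagating the 14 rank bounds to every northwest block:

  row 1: 0 1 1 1
  row 2: 0 1 1 2
  row 3: 0 1 2 3
  row 4: 1 2 3 4

so w = (2, 4, 3, 1).

D(w) has 4 cells with 2 SE-corners; essential set:

[(2, 3, 1), (3, 1, 0)]


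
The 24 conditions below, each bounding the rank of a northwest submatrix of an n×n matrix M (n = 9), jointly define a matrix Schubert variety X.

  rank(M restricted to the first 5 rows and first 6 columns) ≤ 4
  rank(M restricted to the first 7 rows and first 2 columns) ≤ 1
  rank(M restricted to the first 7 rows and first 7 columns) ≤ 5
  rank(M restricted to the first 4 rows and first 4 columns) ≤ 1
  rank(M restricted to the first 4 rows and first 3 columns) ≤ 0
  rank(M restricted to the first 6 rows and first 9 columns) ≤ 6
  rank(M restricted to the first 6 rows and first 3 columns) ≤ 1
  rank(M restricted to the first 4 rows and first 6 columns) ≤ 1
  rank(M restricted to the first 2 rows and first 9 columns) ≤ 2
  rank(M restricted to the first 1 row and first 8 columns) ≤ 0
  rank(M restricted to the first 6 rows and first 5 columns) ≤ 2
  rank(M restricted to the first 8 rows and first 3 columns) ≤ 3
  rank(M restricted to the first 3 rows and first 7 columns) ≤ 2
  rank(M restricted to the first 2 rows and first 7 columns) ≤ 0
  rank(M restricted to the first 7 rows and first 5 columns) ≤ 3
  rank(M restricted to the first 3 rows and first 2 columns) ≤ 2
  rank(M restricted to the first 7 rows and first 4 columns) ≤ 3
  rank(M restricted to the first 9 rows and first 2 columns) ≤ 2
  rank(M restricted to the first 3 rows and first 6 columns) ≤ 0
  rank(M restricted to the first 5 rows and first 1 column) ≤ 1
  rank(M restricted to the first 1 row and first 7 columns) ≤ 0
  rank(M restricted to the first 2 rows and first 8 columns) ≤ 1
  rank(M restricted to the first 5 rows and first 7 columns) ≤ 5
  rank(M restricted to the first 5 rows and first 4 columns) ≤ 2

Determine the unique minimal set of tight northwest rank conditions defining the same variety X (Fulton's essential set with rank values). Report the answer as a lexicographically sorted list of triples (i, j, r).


The tightest implied rank at each (i,j), from the 24 conditions:

  0  0  0  0  0  0  0  0  1
  0  0  0  0  0  0  0  1  2
  0  0  0  0  0  0  1  2  3
  0  0  0  1  1  1  2  3  4
  1  1  1  2  2  2  3  4  5
  1  1  1  2  2  3  4  5  6
  1  1  2  3  3  4  5  6  7
  1  2  3  4  4  5  6  7  8
  1  2  3  4  5  6  7  8  9

second differences of R give the permutation w = (9, 8, 7, 4, 1, 6, 3, 2, 5).

7 SE-corners of the 28-cell Rothe diagram give Ess(w):

[(1, 8, 0), (2, 7, 0), (3, 6, 0), (4, 3, 0), (6, 3, 1), (6, 5, 2), (7, 2, 1)]


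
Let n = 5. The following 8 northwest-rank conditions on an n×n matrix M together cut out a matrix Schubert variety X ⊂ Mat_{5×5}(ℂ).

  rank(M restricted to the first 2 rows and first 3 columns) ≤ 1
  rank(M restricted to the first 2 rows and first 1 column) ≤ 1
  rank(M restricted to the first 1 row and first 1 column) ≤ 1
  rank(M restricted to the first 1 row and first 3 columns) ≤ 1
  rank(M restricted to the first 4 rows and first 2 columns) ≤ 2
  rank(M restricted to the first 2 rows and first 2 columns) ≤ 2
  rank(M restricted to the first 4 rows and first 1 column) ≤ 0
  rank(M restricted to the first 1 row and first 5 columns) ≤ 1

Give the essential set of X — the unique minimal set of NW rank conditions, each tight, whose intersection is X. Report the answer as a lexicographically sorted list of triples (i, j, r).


Propagating the 8 rank bounds to every northwest block:

  i=1: 0 1 1 1 1
  i=2: 0 1 1 2 2
  i=3: 0 1 2 3 3
  i=4: 0 1 2 3 4
  i=5: 1 2 3 4 5

the unique w with this rank table is (2, 4, 3, 5, 1).

Rothe diagram D(w) (5 cells), 2 SE-corners (essential conditions):

[(2, 3, 1), (4, 1, 0)]


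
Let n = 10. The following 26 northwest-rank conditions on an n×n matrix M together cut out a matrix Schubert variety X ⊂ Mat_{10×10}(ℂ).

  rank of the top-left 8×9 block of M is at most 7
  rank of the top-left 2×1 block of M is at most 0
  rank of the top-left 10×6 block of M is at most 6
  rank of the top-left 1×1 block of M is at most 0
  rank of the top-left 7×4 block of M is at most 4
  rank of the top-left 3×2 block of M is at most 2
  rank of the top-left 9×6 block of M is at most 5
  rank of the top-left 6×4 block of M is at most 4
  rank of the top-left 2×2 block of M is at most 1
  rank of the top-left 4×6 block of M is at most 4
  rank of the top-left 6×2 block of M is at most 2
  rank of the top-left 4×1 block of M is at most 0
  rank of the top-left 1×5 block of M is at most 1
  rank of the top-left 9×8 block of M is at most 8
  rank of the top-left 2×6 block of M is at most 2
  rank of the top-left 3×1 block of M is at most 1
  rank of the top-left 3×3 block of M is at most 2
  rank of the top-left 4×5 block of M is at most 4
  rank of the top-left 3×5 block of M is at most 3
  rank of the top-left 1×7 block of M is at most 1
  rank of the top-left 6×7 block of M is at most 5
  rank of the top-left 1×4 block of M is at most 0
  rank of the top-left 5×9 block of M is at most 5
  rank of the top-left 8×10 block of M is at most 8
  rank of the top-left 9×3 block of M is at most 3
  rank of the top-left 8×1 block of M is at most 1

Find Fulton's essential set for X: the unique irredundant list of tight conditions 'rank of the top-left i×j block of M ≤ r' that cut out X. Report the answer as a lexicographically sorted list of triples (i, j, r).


Recovering R(i,j) via the rank-extension bound from the 26 conditions:

  R[1]: 0  0  0  0  1  1  1  1  1  1
  R[2]: 0  1  1  1  2  2  2  2  2  2
  R[3]: 0  1  2  2  3  3  3  3  3  3
  R[4]: 0  1  2  3  4  4  4  4  4  4
  R[5]: 1  2  3  4  5  5  5  5  5  5
  R[6]: 1  2  3  4  5  5  5  6  6  6
  R[7]: 1  2  3  4  5  5  6  7  7  7
  R[8]: 1  2  3  4  5  5  6  7  7  8
  R[9]: 1  2  3  4  5  5  6  7  8  9
  R[10]: 1  2  3  4  5  6  7  8  9  10

second differences of R give the permutation w = (5, 2, 3, 4, 1, 8, 7, 10, 9, 6).

Fulton essential set (5 of the 13 Rothe cells):

[(1, 4, 0), (4, 1, 0), (6, 7, 5), (8, 9, 7), (9, 6, 5)]


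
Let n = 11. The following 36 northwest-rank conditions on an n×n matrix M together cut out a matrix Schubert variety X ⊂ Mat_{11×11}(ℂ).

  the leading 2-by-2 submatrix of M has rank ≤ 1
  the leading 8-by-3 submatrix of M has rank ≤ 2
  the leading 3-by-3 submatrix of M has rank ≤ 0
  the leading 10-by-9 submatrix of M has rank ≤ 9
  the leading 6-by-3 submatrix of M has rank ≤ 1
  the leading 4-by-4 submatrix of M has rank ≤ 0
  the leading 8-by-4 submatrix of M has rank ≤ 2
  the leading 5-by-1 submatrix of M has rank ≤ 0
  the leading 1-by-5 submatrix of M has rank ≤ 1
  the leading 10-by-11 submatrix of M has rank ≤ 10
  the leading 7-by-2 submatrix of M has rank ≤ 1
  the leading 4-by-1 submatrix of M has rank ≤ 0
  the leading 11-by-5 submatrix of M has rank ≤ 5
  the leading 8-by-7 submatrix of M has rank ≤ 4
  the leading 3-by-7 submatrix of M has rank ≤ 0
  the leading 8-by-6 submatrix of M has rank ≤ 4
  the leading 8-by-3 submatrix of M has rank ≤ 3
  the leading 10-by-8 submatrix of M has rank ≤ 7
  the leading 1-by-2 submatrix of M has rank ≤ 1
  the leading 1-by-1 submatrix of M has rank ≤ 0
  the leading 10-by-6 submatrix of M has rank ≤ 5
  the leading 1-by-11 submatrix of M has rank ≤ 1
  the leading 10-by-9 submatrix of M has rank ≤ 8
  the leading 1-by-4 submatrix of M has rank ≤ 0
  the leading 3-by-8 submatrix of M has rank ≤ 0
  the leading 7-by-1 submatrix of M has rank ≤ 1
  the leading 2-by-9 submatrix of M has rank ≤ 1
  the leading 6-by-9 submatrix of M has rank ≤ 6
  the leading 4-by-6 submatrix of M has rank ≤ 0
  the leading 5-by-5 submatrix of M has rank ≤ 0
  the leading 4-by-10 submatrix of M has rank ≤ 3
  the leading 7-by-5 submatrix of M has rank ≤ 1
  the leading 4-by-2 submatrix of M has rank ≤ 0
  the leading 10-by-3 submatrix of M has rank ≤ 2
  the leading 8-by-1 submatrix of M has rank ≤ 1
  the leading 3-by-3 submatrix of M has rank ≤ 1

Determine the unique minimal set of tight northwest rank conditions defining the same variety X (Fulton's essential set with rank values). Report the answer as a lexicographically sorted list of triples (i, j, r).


Reconstructing r_w from the 36 given conditions:

  i=1: 0 0 0 0 0 0 0 0 1 1 1
  i=2: 0 0 0 0 0 0 0 0 1 2 2
  i=3: 0 0 0 0 0 0 0 0 1 2 3
  i=4: 0 0 0 0 0 0 1 1 2 3 4
  i=5: 0 0 0 0 0 1 2 2 3 4 5
  i=6: 1 1 1 1 1 2 3 3 4 5 6
  i=7: 1 1 1 1 1 2 3 4 5 6 7
  i=8: 1 2 2 2 2 3 4 5 6 7 8
  i=9: 1 2 2 3 3 4 5 6 7 8 9
  i=10: 1 2 2 3 4 5 6 7 8 9 10
  i=11: 1 2 3 4 5 6 7 8 9 10 11

second differences of R give the permutation w = (9, 10, 11, 7, 6, 1, 8, 2, 4, 5, 3).

|D(w)|=41, |Ess(w)|=5:

[(3, 8, 0), (4, 6, 0), (5, 5, 0), (7, 5, 1), (10, 3, 2)]


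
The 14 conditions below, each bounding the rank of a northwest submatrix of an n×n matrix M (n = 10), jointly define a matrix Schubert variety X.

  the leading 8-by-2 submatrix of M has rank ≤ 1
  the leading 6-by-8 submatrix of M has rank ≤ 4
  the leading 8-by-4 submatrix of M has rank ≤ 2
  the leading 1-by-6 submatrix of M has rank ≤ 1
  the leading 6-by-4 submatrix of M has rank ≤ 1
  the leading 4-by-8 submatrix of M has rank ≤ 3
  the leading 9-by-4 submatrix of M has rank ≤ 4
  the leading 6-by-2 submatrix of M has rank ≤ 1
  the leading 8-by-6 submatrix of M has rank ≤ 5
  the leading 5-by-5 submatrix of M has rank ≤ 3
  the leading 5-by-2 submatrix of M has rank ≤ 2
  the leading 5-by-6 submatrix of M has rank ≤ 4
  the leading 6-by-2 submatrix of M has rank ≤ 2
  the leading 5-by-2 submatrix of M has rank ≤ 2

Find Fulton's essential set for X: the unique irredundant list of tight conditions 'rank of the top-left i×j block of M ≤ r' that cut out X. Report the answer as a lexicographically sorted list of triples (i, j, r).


Propagating the 14 rank bounds to every northwest block:

  row 1: 1  1  1  1  1  1  1  1  1  1
  row 2: 1  1  1  1  2  2  2  2  2  2
  row 3: 1  1  1  1  2  3  3  3  3  3
  row 4: 1  1  1  1  2  3  3  3  4  4
  row 5: 1  1  1  1  2  3  4  4  5  5
  row 6: 1  1  1  1  2  3  4  4  5  6
  row 7: 1  1  2  2  3  4  5  5  6  7
  row 8: 1  1  2  2  3  4  5  6  7  8
  row 9: 1  2  3  3  4  5  6  7  8  9
  row 10: 1  2  3  4  5  6  7  8  9  10

second differences of R give the permutation w = (1, 5, 6, 9, 7, 10, 3, 8, 2, 4).

5 SE-corners of the 21-cell Rothe diagram give Ess(w):

[(4, 8, 3), (6, 4, 1), (6, 8, 4), (8, 2, 1), (8, 4, 2)]


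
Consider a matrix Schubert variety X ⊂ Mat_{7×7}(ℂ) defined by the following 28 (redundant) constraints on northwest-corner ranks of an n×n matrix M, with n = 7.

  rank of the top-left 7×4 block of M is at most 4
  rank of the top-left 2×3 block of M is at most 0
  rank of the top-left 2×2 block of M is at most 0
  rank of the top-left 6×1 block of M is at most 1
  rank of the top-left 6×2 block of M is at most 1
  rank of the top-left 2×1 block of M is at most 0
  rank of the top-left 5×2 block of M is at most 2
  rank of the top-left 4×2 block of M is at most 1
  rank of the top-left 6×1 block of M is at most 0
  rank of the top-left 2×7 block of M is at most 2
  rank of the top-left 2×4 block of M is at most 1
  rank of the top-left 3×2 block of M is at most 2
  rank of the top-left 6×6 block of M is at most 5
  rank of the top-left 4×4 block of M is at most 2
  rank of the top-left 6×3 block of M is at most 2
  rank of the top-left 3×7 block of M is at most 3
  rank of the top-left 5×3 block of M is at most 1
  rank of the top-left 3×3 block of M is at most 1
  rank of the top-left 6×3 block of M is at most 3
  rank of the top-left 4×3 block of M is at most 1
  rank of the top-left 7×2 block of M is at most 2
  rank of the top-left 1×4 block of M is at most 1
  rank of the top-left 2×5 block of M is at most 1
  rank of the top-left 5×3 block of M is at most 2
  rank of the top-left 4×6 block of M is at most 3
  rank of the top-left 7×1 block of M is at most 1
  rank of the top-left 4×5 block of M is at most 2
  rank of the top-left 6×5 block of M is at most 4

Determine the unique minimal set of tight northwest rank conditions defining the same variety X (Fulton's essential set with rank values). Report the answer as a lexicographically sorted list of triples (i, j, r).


Computing R[i][j] = min implied NW-rank bound (n=7, 28 conditions):

  row 1: 0 | 0 | 0 | 1 | 1 | 1 | 1
  row 2: 0 | 0 | 0 | 1 | 1 | 2 | 2
  row 3: 0 | 1 | 1 | 2 | 2 | 3 | 3
  row 4: 0 | 1 | 1 | 2 | 2 | 3 | 4
  row 5: 0 | 1 | 1 | 2 | 3 | 4 | 5
  row 6: 0 | 1 | 2 | 3 | 4 | 5 | 6
  row 7: 1 | 2 | 3 | 4 | 5 | 6 | 7

the unique w with this rank table is (4, 6, 2, 7, 5, 3, 1).

5 SE-corners of the 14-cell Rothe diagram give Ess(w):

[(2, 3, 0), (2, 5, 1), (4, 5, 2), (5, 3, 1), (6, 1, 0)]


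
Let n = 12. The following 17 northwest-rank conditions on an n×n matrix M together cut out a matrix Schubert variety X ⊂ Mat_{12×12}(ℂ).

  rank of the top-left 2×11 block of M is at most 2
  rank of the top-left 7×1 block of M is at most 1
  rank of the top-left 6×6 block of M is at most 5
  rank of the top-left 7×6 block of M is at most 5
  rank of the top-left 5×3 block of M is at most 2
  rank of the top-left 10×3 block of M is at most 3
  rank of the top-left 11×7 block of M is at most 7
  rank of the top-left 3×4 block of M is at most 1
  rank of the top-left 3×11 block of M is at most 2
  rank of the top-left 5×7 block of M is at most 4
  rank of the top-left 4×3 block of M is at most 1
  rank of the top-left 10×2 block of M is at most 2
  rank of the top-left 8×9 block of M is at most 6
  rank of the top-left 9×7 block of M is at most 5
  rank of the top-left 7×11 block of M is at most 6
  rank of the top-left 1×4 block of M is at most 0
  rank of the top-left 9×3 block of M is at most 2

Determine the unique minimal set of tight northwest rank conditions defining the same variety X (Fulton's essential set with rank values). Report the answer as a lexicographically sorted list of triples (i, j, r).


Recovering R(i,j) via the rank-extension bound from the 17 conditions:

  R[1]: 0  0  0  0  1  1  1  1  1  1  1  1
  R[2]: 1  1  1  1  2  2  2  2  2  2  2  2
  R[3]: 1  1  1  1  2  2  2  2  2  2  2  3
  R[4]: 1  1  1  2  3  3  3  3  3  3  3  4
  R[5]: 1  2  2  3  4  4  4  4  4  4  4  5
  R[6]: 1  2  2  3  4  5  5  5  5  5  5  6
  R[7]: 1  2  2  3  4  5  5  6  6  6  6  7
  R[8]: 1  2  2  3  4  5  5  6  6  7  7  8
  R[9]: 1  2  2  3  4  5  5  6  7  8  8  9
  R[10]: 1  2  3  4  5  6  6  7  8  9  9  10
  R[11]: 1  2  3  4  5  6  7  8  9  10  10  11
  R[12]: 1  2  3  4  5  6  7  8  9  10  11  12

the unique w with this rank table is (5, 1, 12, 4, 2, 6, 8, 10, 9, 3, 7, 11).

7 SE-corners of the 23-cell Rothe diagram give Ess(w):

[(1, 4, 0), (3, 4, 1), (3, 11, 2), (4, 3, 1), (8, 9, 6), (9, 3, 2), (9, 7, 5)]


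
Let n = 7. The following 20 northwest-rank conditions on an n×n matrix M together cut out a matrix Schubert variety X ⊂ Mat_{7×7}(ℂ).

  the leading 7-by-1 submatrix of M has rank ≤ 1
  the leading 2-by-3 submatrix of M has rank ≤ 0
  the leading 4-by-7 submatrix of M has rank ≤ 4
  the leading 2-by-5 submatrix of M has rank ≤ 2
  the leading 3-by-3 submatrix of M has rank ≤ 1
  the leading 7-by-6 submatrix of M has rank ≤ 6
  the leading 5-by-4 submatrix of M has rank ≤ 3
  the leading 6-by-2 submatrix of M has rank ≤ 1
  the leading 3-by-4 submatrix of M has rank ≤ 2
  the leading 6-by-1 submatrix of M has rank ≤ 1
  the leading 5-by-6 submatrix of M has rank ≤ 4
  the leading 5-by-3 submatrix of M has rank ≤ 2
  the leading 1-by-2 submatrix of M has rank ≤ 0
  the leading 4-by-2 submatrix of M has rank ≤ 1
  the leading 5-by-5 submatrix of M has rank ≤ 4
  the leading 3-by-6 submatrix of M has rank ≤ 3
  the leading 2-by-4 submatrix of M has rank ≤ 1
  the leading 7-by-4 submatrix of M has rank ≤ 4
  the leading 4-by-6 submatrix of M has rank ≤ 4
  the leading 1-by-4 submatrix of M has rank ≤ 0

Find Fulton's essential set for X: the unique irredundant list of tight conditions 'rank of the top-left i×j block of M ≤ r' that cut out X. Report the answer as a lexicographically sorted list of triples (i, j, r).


The tightest implied rank at each (i,j), from the 20 conditions:

  row 1: 0  0  0  0  1  1  1
  row 2: 0  0  0  1  2  2  2
  row 3: 1  1  1  2  3  3  3
  row 4: 1  1  2  3  4  4  4
  row 5: 1  1  2  3  4  4  5
  row 6: 1  1  2  3  4  5  6
  row 7: 1  2  3  4  5  6  7

giving w = (5, 4, 1, 3, 7, 6, 2) via Δ²R.

4 SE-corners of the 11-cell Rothe diagram give Ess(w):

[(1, 4, 0), (2, 3, 0), (5, 6, 4), (6, 2, 1)]


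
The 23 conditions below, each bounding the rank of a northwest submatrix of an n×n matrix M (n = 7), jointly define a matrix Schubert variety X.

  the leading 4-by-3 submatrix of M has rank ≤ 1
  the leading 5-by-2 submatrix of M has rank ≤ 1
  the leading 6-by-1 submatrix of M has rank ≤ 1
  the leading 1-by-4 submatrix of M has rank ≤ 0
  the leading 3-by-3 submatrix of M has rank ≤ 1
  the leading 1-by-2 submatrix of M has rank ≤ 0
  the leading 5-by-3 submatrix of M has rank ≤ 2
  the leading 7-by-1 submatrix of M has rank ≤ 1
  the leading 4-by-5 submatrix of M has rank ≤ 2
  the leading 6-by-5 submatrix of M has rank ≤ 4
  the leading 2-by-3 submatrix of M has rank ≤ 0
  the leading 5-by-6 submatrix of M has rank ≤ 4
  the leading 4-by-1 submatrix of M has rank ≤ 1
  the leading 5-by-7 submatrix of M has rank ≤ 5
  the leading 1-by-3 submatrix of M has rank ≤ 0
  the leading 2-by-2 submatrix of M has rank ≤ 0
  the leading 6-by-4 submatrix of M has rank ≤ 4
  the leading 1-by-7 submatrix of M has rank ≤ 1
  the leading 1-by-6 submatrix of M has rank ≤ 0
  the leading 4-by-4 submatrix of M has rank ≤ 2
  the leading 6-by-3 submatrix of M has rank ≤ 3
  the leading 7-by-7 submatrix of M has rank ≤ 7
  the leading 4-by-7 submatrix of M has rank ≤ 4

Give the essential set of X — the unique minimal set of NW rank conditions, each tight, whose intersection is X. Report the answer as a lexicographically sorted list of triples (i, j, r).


Recovering R(i,j) via the rank-extension bound from the 23 conditions:

  0 0 0 0 0 0 1
  0 0 0 1 1 1 2
  1 1 1 2 2 2 3
  1 1 1 2 2 3 4
  1 1 2 3 3 4 5
  1 2 3 4 4 5 6
  1 2 3 4 5 6 7

so w = (7, 4, 1, 6, 3, 2, 5).

ℓ(w)=13; the 5 essential cells (i,j,r):

[(1, 6, 0), (2, 3, 0), (4, 3, 1), (4, 5, 2), (5, 2, 1)]


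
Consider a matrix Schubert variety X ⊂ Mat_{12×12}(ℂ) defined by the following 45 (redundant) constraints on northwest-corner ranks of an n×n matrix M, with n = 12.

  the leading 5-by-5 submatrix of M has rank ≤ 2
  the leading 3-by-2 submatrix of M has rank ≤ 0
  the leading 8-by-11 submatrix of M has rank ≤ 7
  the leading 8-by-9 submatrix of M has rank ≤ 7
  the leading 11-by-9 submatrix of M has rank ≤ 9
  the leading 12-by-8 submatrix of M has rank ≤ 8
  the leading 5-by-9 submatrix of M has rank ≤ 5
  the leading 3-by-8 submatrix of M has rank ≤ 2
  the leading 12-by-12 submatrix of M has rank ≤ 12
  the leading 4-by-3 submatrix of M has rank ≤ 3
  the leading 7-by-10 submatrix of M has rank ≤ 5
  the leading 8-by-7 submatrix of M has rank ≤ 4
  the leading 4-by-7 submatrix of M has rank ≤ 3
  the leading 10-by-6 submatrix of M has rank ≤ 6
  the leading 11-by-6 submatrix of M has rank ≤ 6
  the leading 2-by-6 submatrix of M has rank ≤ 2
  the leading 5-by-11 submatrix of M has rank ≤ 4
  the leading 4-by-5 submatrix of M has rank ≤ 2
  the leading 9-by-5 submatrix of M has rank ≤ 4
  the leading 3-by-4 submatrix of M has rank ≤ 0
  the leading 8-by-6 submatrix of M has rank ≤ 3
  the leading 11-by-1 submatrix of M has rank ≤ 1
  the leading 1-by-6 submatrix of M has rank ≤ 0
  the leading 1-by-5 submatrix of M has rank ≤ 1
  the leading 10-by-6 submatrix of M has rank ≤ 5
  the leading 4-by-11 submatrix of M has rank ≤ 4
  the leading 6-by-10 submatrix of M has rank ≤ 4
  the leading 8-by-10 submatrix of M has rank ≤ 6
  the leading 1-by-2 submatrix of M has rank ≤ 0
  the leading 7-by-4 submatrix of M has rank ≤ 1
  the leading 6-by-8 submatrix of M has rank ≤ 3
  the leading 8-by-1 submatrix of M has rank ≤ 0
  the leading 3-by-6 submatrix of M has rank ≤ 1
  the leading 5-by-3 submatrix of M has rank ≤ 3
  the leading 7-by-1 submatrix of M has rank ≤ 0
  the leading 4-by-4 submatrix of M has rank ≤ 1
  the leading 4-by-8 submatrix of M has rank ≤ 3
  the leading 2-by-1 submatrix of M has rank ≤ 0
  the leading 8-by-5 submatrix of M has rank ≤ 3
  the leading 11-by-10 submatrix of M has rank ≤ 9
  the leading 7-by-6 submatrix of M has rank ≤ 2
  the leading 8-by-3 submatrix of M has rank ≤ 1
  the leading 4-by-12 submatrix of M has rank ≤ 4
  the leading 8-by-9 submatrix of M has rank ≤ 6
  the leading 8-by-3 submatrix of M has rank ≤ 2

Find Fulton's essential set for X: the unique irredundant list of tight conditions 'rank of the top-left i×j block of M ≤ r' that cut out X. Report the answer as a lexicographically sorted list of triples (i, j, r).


Propagating the 45 rank bounds to every northwest block:

  i=1: 0  0  0  0  0  0  1  1  1  1  1  1
  i=2: 0  0  0  0  1  1  2  2  2  2  2  2
  i=3: 0  0  0  0  1  1  2  2  3  3  3  3
  i=4: 0  1  1  1  2  2  3  3  4  4  4  4
  i=5: 0  1  1  1  2  2  3  3  4  4  4  5
  i=6: 0  1  1  1  2  2  3  3  4  4  5  6
  i=7: 0  1  1  1  2  2  3  4  5  5  6  7
  i=8: 0  1  1  2  3  3  4  5  6  6  7  8
  i=9: 1  2  2  3  4  4  5  6  7  7  8  9
  i=10: 1  2  3  4  5  5  6  7  8  8  9  10
  i=11: 1  2  3  4  5  6  7  8  9  9  10  11
  i=12: 1  2  3  4  5  6  7  8  9  10  11  12

the unique w with this rank table is (7, 5, 9, 2, 12, 11, 8, 4, 1, 3, 6, 10).

ℓ(w)=36; the 11 essential cells (i,j,r):

[(1, 6, 0), (3, 4, 0), (3, 6, 1), (3, 8, 2), (5, 11, 4), (6, 8, 3), (6, 10, 4), (7, 4, 1), (7, 6, 2), (8, 1, 0), (8, 3, 1)]


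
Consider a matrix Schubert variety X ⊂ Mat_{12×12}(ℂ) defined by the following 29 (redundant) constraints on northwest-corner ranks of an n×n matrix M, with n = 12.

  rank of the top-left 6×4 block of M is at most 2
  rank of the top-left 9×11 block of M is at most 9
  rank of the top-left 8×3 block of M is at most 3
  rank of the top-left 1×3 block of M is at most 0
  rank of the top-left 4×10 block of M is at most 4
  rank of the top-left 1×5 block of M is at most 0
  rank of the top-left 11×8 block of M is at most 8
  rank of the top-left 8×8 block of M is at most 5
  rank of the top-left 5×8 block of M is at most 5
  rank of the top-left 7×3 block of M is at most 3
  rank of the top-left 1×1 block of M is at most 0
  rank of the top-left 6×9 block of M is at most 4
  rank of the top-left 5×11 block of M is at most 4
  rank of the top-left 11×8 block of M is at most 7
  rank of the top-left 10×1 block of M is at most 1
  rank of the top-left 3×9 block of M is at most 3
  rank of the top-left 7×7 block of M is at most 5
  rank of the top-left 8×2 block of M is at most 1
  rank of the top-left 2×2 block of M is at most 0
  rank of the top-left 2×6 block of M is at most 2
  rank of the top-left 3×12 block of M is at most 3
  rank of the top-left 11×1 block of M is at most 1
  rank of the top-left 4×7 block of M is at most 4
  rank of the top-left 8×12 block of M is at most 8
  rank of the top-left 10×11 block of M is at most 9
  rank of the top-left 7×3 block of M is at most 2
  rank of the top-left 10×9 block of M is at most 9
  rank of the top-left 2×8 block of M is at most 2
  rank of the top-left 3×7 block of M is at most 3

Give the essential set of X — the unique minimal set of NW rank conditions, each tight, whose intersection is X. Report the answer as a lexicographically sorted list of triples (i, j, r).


Propagating the 29 rank bounds to every northwest block:

  R[1]: 0, 0, 0, 0, 0, 1, 1, 1, 1, 1, 1, 1
  R[2]: 0, 0, 1, 1, 1, 2, 2, 2, 2, 2, 2, 2
  R[3]: 1, 1, 2, 2, 2, 3, 3, 3, 3, 3, 3, 3
  R[4]: 1, 1, 2, 2, 3, 4, 4, 4, 4, 4, 4, 4
  R[5]: 1, 1, 2, 2, 3, 4, 4, 4, 4, 4, 4, 5
  R[6]: 1, 1, 2, 2, 3, 4, 4, 4, 4, 5, 5, 6
  R[7]: 1, 1, 2, 3, 4, 5, 5, 5, 5, 6, 6, 7
  R[8]: 1, 1, 2, 3, 4, 5, 5, 5, 6, 7, 7, 8
  R[9]: 1, 2, 3, 4, 5, 6, 6, 6, 7, 8, 8, 9
  R[10]: 1, 2, 3, 4, 5, 6, 7, 7, 8, 9, 9, 10
  R[11]: 1, 2, 3, 4, 5, 6, 7, 7, 8, 9, 10, 11
  R[12]: 1, 2, 3, 4, 5, 6, 7, 8, 9, 10, 11, 12

giving w = (6, 3, 1, 5, 12, 10, 4, 9, 2, 7, 11, 8) via Δ²R.

ℓ(w)=26; the 8 essential cells (i,j,r):

[(1, 5, 0), (2, 2, 0), (5, 11, 4), (6, 4, 2), (6, 9, 4), (8, 2, 1), (8, 8, 5), (11, 8, 7)]


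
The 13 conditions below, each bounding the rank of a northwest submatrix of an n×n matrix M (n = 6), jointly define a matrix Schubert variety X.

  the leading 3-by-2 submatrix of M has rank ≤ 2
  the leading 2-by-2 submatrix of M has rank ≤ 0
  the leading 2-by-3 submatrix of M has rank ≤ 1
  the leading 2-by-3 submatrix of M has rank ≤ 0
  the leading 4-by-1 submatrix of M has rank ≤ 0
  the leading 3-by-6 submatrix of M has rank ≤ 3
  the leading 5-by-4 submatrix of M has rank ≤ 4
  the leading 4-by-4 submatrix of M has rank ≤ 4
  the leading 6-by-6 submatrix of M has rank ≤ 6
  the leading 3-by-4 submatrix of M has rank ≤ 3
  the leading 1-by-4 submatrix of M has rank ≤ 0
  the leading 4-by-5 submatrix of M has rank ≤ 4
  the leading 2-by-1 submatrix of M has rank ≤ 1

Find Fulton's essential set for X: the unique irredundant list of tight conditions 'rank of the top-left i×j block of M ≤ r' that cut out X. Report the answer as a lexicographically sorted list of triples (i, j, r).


Reconstructing r_w from the 13 given conditions:

  i=1: 0, 0, 0, 0, 1, 1
  i=2: 0, 0, 0, 1, 2, 2
  i=3: 0, 1, 1, 2, 3, 3
  i=4: 0, 1, 2, 3, 4, 4
  i=5: 1, 2, 3, 4, 5, 5
  i=6: 1, 2, 3, 4, 5, 6

second differences of R give the permutation w = (5, 4, 2, 3, 1, 6).

ℓ(w)=9; the 3 essential cells (i,j,r):

[(1, 4, 0), (2, 3, 0), (4, 1, 0)]


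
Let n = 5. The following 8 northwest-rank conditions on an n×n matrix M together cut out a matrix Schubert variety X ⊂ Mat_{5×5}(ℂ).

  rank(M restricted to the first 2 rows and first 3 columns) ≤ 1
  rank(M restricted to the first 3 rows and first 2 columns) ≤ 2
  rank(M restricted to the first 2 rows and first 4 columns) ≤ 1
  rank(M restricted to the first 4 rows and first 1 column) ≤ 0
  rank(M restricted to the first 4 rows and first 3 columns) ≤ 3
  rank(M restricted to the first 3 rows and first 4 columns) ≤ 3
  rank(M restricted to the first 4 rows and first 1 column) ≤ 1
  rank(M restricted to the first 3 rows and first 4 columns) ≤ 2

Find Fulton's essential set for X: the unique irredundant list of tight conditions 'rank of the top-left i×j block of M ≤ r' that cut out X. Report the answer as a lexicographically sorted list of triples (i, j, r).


Propagating the 8 rank bounds to every northwest block:

  row 1: 0, 1, 1, 1, 1
  row 2: 0, 1, 1, 1, 2
  row 3: 0, 1, 2, 2, 3
  row 4: 0, 1, 2, 3, 4
  row 5: 1, 2, 3, 4, 5

reading off 1-entries of Δ²R: w = (2, 5, 3, 4, 1).

ℓ(w)=6; the 2 essential cells (i,j,r):

[(2, 4, 1), (4, 1, 0)]
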